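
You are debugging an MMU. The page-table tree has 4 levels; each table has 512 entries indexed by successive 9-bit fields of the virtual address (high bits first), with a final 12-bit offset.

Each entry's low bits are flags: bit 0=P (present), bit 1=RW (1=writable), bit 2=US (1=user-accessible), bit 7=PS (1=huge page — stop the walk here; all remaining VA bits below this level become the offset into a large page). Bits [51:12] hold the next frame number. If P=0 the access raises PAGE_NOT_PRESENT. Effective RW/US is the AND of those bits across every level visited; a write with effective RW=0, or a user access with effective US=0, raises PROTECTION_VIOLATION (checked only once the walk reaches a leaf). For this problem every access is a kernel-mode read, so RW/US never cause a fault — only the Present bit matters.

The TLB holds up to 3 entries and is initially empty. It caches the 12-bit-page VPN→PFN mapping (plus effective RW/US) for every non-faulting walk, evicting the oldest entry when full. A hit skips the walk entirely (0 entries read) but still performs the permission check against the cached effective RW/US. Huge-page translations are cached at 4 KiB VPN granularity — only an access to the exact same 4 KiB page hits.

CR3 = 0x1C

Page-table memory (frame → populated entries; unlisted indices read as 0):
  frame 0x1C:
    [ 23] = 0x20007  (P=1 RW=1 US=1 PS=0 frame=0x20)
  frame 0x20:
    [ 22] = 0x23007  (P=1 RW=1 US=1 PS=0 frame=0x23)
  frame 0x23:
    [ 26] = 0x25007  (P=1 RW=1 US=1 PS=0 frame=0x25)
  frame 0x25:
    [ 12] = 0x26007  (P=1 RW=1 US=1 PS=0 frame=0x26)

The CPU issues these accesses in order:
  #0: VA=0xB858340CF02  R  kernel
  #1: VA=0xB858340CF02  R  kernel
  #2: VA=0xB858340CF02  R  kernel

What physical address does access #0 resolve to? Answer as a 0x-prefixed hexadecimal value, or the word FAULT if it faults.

Trace:
#0 VA=0xB858340CF02 (r,kernel):
  [0] read 0x1C idx=23: raw=0x20007 flags P=1 W=1 U=1 S=0
  [1] read 0x20 idx=22: raw=0x23007 flags P=1 W=1 U=1 S=0
  [2] read 0x23 idx=26: raw=0x25007 flags P=1 W=1 U=1 S=0
  [3] read 0x25 idx=12: raw=0x26007 flags P=1 W=1 U=1 S=0
  → PA=0x26F02  (4 entries read)
#1 VA=0xB858340CF02 (r,kernel):
  TLB hit vpn=0xB858340C → PA=0x26F02
#2 VA=0xB858340CF02 (r,kernel):
  TLB hit vpn=0xB858340C → PA=0x26F02

Access #0 PA: 0x26F02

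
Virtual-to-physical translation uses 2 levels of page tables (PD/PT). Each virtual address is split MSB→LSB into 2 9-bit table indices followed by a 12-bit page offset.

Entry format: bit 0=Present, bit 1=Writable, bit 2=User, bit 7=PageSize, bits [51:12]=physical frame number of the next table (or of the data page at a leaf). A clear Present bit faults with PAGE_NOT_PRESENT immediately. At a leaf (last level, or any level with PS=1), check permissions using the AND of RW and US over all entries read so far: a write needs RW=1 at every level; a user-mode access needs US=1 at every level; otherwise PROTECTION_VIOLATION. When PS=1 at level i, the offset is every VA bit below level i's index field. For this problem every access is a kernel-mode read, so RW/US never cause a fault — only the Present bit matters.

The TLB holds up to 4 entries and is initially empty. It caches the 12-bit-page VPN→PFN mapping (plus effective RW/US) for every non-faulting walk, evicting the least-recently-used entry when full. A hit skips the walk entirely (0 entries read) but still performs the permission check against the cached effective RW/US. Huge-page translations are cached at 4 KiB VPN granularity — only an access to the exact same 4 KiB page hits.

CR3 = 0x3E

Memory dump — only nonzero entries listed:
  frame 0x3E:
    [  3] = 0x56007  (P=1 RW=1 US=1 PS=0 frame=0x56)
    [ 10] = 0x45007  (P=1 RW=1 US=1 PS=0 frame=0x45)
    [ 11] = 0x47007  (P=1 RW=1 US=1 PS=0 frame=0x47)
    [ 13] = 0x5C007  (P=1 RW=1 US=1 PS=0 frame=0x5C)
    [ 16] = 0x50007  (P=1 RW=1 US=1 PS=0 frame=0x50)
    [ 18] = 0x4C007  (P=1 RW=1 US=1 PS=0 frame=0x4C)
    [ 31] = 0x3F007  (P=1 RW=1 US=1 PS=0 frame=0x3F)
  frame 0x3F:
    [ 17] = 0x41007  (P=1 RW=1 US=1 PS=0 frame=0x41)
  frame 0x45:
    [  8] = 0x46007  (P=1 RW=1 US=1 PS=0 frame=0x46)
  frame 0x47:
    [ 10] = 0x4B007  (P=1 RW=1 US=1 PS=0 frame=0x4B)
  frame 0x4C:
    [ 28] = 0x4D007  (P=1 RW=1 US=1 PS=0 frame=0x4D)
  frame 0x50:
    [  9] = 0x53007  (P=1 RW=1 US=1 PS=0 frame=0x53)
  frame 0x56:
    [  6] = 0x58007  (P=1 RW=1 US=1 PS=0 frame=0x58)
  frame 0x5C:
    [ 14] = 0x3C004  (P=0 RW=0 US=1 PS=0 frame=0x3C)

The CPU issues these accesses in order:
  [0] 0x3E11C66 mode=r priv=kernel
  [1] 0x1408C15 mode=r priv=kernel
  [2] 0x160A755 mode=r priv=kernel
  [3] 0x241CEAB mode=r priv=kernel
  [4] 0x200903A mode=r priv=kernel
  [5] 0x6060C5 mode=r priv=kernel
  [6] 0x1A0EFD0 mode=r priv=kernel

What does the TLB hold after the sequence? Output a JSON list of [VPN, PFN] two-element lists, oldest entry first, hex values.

Per-access translation:
#0 VA=0x3E11C66 (r,kernel):
  L0 @0x3E[31] → 0x3F007  P=1,RW=1,US=1,PS=0
  L1 @0x3F[17] → 0x41007  P=1,RW=1,US=1,PS=0
  → PA=0x41C66  (2 entries read)
#1 VA=0x1408C15 (r,kernel):
  L0 @0x3E[10] → 0x45007  P=1,RW=1,US=1,PS=0
  L1 @0x45[8] → 0x46007  P=1,RW=1,US=1,PS=0
  → PA=0x46C15  (2 entries read)
#2 VA=0x160A755 (r,kernel):
  L0 @0x3E[11] → 0x47007  P=1,RW=1,US=1,PS=0
  L1 @0x47[10] → 0x4B007  P=1,RW=1,US=1,PS=0
  → PA=0x4B755  (2 entries read)
#3 VA=0x241CEAB (r,kernel):
  L0 @0x3E[18] → 0x4C007  P=1,RW=1,US=1,PS=0
  L1 @0x4C[28] → 0x4D007  P=1,RW=1,US=1,PS=0
  → PA=0x4DEAB  (2 entries read)
#4 VA=0x200903A (r,kernel):
  L0 @0x3E[16] → 0x50007  P=1,RW=1,US=1,PS=0
  L1 @0x50[9] → 0x53007  P=1,RW=1,US=1,PS=0
  → PA=0x5303A  (2 entries read)
#5 VA=0x6060C5 (r,kernel):
  L0 @0x3E[3] → 0x56007  P=1,RW=1,US=1,PS=0
  L1 @0x56[6] → 0x58007  P=1,RW=1,US=1,PS=0
  → PA=0x580C5  (2 entries read)
#6 VA=0x1A0EFD0 (r,kernel):
  L0 @0x3E[13] → 0x5C007  P=1,RW=1,US=1,PS=0
  L1 @0x5C[14] → 0x3C004  P=0,RW=0,US=1,PS=0
  → PAGE_NOT_PRESENT  (2 entries read)

TLB: [["0x160A", "0x4B"], ["0x241C", "0x4D"], ["0x2009", "0x53"], ["0x606", "0x58"]]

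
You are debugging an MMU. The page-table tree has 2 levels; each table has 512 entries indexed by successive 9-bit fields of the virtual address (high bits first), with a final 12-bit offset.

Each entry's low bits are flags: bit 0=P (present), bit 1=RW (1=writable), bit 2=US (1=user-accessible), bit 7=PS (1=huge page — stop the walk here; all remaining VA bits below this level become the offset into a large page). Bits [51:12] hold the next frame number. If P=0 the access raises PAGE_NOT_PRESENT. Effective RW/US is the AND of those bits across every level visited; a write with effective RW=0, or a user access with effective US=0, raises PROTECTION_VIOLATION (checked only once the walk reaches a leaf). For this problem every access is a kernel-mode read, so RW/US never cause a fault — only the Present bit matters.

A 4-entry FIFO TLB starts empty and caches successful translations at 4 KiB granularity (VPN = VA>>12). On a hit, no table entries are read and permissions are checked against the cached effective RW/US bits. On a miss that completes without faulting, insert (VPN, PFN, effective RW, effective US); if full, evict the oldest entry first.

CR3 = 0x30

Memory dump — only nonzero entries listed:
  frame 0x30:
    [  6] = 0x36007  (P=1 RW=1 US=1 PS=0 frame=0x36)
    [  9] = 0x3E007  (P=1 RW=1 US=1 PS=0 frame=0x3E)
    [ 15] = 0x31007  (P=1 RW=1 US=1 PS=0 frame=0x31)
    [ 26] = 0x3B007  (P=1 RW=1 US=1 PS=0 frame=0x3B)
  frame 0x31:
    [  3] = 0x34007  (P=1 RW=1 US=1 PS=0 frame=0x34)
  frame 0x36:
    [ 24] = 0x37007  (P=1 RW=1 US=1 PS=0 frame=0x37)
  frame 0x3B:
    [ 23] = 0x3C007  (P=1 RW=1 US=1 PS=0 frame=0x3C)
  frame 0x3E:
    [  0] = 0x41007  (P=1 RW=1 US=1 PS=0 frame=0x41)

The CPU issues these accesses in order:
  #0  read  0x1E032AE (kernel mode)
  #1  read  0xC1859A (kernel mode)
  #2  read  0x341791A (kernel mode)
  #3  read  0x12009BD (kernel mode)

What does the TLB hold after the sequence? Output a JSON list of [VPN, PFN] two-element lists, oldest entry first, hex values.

Per-access translation:
#0 VA=0x1E032AE (r,kernel):
  L0: frame=0x30 idx=15 entry=0x31007 [P=1 RW=1 US=1 PS=0]
  L1: frame=0x31 idx=3 entry=0x34007 [P=1 RW=1 US=1 PS=0]
  → PA=0x342AE  (2 entries read)
#1 VA=0xC1859A (r,kernel):
  L0: frame=0x30 idx=6 entry=0x36007 [P=1 RW=1 US=1 PS=0]
  L1: frame=0x36 idx=24 entry=0x37007 [P=1 RW=1 US=1 PS=0]
  → PA=0x3759A  (2 entries read)
#2 VA=0x341791A (r,kernel):
  L0: frame=0x30 idx=26 entry=0x3B007 [P=1 RW=1 US=1 PS=0]
  L1: frame=0x3B idx=23 entry=0x3C007 [P=1 RW=1 US=1 PS=0]
  → PA=0x3C91A  (2 entries read)
#3 VA=0x12009BD (r,kernel):
  L0: frame=0x30 idx=9 entry=0x3E007 [P=1 RW=1 US=1 PS=0]
  L1: frame=0x3E idx=0 entry=0x41007 [P=1 RW=1 US=1 PS=0]
  → PA=0x419BD  (2 entries read)

TLB: [["0x1E03", "0x34"], ["0xC18", "0x37"], ["0x3417", "0x3C"], ["0x1200", "0x41"]]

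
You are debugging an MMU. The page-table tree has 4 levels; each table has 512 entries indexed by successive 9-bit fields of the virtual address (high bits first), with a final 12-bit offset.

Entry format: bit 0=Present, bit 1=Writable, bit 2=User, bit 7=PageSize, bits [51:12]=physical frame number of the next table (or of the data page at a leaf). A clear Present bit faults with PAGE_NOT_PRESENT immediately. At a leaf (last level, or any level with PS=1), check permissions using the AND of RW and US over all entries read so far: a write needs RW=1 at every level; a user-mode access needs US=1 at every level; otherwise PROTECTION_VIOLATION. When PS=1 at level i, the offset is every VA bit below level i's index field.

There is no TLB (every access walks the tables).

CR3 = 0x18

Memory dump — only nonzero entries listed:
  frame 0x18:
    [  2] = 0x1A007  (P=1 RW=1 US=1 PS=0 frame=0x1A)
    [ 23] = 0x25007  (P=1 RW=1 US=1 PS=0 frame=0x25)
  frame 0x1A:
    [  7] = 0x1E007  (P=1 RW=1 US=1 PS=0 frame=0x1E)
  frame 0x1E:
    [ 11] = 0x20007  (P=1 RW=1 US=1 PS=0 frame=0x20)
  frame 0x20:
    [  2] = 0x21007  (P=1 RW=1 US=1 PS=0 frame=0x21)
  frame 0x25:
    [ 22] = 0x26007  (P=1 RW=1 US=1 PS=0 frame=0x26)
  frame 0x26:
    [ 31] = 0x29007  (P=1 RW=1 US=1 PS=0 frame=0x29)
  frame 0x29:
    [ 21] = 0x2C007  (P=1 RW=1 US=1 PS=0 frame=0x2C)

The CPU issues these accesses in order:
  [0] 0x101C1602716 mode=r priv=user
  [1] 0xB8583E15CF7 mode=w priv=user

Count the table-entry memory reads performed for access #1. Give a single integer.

Walk each access:
#0 VA=0x101C1602716 (r,user):
  [0] read 0x18 idx=2: raw=0x1A007 flags P=1 W=1 U=1 S=0
  [1] read 0x1A idx=7: raw=0x1E007 flags P=1 W=1 U=1 S=0
  [2] read 0x1E idx=11: raw=0x20007 flags P=1 W=1 U=1 S=0
  [3] read 0x20 idx=2: raw=0x21007 flags P=1 W=1 U=1 S=0
  → PA=0x21716  (4 entries read)
#1 VA=0xB8583E15CF7 (w,user):
  [0] read 0x18 idx=23: raw=0x25007 flags P=1 W=1 U=1 S=0
  [1] read 0x25 idx=22: raw=0x26007 flags P=1 W=1 U=1 S=0
  [2] read 0x26 idx=31: raw=0x29007 flags P=1 W=1 U=1 S=0
  [3] read 0x29 idx=21: raw=0x2C007 flags P=1 W=1 U=1 S=0
  → PA=0x2CCF7  (4 entries read)

Entries read for #1: 4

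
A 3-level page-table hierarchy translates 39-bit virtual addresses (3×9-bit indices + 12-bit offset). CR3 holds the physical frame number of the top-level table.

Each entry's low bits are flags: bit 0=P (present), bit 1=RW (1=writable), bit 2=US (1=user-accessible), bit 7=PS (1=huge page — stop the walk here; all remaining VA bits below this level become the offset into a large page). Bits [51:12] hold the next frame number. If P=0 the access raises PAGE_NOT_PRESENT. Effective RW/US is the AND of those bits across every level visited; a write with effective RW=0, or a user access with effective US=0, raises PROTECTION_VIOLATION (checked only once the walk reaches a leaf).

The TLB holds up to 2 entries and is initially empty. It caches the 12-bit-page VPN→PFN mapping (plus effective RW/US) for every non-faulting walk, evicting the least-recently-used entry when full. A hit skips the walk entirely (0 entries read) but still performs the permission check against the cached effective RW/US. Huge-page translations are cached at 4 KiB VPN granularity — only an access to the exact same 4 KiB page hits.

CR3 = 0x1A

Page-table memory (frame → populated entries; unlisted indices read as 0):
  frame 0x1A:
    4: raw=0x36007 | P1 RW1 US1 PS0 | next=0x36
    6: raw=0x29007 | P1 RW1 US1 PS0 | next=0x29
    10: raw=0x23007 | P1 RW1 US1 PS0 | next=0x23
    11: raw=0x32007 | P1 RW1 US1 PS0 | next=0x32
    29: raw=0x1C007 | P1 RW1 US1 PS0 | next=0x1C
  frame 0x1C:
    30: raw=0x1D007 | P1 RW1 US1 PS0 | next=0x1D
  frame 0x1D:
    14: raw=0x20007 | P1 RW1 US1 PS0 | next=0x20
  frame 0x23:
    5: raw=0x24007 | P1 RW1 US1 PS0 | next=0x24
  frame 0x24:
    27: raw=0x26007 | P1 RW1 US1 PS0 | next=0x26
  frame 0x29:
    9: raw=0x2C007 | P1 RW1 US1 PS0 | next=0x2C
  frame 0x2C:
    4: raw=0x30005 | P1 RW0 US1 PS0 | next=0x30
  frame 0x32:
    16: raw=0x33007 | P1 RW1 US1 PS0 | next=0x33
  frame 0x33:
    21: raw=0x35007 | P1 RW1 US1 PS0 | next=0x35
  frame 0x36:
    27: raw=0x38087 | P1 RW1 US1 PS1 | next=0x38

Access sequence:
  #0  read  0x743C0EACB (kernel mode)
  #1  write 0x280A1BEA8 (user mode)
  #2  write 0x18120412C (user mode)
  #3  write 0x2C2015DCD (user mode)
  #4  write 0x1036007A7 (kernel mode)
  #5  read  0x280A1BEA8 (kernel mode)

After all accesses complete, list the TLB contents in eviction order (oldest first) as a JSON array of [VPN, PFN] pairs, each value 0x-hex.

Trace:
#0 VA=0x743C0EACB (r,kernel):
  [0] read 0x1A idx=29: raw=0x1C007 flags P=1 W=1 U=1 S=0
  [1] read 0x1C idx=30: raw=0x1D007 flags P=1 W=1 U=1 S=0
  [2] read 0x1D idx=14: raw=0x20007 flags P=1 W=1 U=1 S=0
  → PA=0x20ACB  (3 entries read)
#1 VA=0x280A1BEA8 (w,user):
  [0] read 0x1A idx=10: raw=0x23007 flags P=1 W=1 U=1 S=0
  [1] read 0x23 idx=5: raw=0x24007 flags P=1 W=1 U=1 S=0
  [2] read 0x24 idx=27: raw=0x26007 flags P=1 W=1 U=1 S=0
  → PA=0x26EA8  (3 entries read)
#2 VA=0x18120412C (w,user):
  [0] read 0x1A idx=6: raw=0x29007 flags P=1 W=1 U=1 S=0
  [1] read 0x29 idx=9: raw=0x2C007 flags P=1 W=1 U=1 S=0
  [2] read 0x2C idx=4: raw=0x30005 flags P=1 W=0 U=1 S=0
  ✗ PROTECTION_VIOLATION  [3 reads]
#3 VA=0x2C2015DCD (w,user):
  [0] read 0x1A idx=11: raw=0x32007 flags P=1 W=1 U=1 S=0
  [1] read 0x32 idx=16: raw=0x33007 flags P=1 W=1 U=1 S=0
  [2] read 0x33 idx=21: raw=0x35007 flags P=1 W=1 U=1 S=0
  → PA=0x35DCD  (3 entries read)
#4 VA=0x1036007A7 (w,kernel):
  [0] read 0x1A idx=4: raw=0x36007 flags P=1 W=1 U=1 S=0
  [1] read 0x36 idx=27: raw=0x38087 flags P=1 W=1 U=1 S=1
  → PA=0x387A7 (huge @L1)  (2 entries read)
#5 VA=0x280A1BEA8 (r,kernel):
  [0] read 0x1A idx=10: raw=0x23007 flags P=1 W=1 U=1 S=0
  [1] read 0x23 idx=5: raw=0x24007 flags P=1 W=1 U=1 S=0
  [2] read 0x24 idx=27: raw=0x26007 flags P=1 W=1 U=1 S=0
  → PA=0x26EA8  (3 entries read)

TLB: [["0x103600", "0x38"], ["0x280A1B", "0x26"]]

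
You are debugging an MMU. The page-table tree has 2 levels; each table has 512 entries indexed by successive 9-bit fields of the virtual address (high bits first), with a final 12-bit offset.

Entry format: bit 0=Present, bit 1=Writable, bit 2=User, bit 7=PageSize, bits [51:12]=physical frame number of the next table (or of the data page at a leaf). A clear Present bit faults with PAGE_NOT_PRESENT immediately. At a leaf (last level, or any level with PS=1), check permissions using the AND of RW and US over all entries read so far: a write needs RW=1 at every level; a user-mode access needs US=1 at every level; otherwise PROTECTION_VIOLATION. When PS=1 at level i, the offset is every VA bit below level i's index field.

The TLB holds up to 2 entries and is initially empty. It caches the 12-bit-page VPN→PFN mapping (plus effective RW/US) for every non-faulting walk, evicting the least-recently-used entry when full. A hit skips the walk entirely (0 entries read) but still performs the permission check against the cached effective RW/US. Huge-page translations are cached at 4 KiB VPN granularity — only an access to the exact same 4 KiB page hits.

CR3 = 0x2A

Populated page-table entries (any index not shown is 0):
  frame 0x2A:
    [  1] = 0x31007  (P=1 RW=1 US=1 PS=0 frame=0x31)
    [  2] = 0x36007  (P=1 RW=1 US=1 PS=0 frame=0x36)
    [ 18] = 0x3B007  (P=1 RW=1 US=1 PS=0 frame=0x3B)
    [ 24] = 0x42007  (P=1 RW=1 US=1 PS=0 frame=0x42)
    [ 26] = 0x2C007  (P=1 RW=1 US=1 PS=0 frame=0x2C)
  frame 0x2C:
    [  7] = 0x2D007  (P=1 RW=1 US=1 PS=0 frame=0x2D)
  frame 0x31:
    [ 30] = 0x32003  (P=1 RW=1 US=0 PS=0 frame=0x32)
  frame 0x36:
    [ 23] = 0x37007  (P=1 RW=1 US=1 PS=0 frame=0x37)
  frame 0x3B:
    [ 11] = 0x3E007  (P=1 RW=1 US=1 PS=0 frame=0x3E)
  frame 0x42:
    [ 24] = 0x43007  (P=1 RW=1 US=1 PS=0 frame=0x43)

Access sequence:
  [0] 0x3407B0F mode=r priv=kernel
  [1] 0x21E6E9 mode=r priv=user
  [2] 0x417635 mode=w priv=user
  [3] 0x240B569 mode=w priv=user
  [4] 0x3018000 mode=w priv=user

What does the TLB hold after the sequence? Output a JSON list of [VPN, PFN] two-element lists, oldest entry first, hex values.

Trace:
#0 VA=0x3407B0F (r,kernel):
  lvl0: tbl 0x2A, slot 26 ⇒ 0x2C007 (P1/RW1/US1/PS0)
  lvl1: tbl 0x2C, slot 7 ⇒ 0x2D007 (P1/RW1/US1/PS0)
  ⇒ phys 0x2DB0F  [2 reads]
#1 VA=0x21E6E9 (r,user):
  lvl0: tbl 0x2A, slot 1 ⇒ 0x31007 (P1/RW1/US1/PS0)
  lvl1: tbl 0x31, slot 30 ⇒ 0x32003 (P1/RW1/US0/PS0)
  → PROTECTION_VIOLATION  (2 entries read)
#2 VA=0x417635 (w,user):
  lvl0: tbl 0x2A, slot 2 ⇒ 0x36007 (P1/RW1/US1/PS0)
  lvl1: tbl 0x36, slot 23 ⇒ 0x37007 (P1/RW1/US1/PS0)
  ⇒ phys 0x37635  [2 reads]
#3 VA=0x240B569 (w,user):
  lvl0: tbl 0x2A, slot 18 ⇒ 0x3B007 (P1/RW1/US1/PS0)
  lvl1: tbl 0x3B, slot 11 ⇒ 0x3E007 (P1/RW1/US1/PS0)
  ⇒ phys 0x3E569  [2 reads]
#4 VA=0x3018000 (w,user):
  lvl0: tbl 0x2A, slot 24 ⇒ 0x42007 (P1/RW1/US1/PS0)
  lvl1: tbl 0x42, slot 24 ⇒ 0x43007 (P1/RW1/US1/PS0)
  ⇒ phys 0x43000  [2 reads]

TLB: [["0x240B", "0x3E"], ["0x3018", "0x43"]]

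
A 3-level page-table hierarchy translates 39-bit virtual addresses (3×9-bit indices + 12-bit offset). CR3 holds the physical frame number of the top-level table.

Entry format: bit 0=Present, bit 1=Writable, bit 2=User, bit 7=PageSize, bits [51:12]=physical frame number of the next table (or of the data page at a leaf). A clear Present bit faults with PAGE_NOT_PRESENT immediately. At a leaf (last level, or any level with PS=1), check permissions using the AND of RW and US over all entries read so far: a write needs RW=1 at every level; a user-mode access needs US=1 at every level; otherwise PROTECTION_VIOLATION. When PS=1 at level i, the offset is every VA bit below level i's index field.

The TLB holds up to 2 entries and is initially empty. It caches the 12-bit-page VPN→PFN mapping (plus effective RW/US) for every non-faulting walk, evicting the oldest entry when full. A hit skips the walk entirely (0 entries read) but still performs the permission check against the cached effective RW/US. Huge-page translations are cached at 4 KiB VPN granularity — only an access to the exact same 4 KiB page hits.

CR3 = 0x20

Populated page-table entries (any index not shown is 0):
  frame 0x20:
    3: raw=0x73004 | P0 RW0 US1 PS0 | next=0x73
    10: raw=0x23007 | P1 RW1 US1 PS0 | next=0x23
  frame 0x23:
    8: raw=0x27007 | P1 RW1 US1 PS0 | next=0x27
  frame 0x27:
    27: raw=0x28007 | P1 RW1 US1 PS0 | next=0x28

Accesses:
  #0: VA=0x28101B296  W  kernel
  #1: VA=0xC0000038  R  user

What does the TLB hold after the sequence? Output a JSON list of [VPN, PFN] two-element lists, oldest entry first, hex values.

Per-access translation:
#0 VA=0x28101B296 (w,kernel):
  L0: frame=0x20 idx=10 entry=0x23007 [P=1 RW=1 US=1 PS=0]
  L1: frame=0x23 idx=8 entry=0x27007 [P=1 RW=1 US=1 PS=0]
  L2: frame=0x27 idx=27 entry=0x28007 [P=1 RW=1 US=1 PS=0]
  → PA=0x28296  (3 entries read)
#1 VA=0xC0000038 (r,user):
  L0: frame=0x20 idx=3 entry=0x73004 [P=0 RW=0 US=1 PS=0]
  ✗ PAGE_NOT_PRESENT  [1 reads]

TLB: [["0x28101B", "0x28"]]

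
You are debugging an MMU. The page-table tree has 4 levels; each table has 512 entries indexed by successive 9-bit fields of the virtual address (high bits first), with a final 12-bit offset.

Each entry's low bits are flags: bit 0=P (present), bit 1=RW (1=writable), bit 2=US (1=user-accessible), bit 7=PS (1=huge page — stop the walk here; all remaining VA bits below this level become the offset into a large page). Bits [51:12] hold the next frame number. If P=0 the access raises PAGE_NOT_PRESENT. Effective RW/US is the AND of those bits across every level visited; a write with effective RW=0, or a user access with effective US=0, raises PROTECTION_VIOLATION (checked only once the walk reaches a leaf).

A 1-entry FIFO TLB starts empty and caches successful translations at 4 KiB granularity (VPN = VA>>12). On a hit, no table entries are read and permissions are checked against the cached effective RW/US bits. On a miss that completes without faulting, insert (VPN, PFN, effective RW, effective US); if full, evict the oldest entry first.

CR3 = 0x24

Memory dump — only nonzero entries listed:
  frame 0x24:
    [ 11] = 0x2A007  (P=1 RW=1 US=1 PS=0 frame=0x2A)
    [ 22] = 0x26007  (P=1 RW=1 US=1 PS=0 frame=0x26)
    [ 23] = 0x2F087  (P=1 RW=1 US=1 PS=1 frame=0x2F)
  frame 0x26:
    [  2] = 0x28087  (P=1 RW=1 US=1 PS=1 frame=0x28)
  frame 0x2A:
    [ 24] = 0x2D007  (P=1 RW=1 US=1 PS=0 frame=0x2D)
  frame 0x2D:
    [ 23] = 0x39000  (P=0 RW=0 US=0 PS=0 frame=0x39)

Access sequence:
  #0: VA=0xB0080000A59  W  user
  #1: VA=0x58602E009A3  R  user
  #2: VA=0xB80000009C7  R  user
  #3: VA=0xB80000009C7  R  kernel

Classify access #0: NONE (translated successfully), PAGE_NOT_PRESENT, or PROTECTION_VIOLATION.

Per-access translation:
#0 VA=0xB0080000A59 (w,user):
  [0] read 0x24 idx=22: raw=0x26007 flags P=1 W=1 U=1 S=0
  [1] read 0x26 idx=2: raw=0x28087 flags P=1 W=1 U=1 S=1
  ✓ 0x28A59 (huge @L1)  — 2 lookups
#1 VA=0x58602E009A3 (r,user):
  [0] read 0x24 idx=11: raw=0x2A007 flags P=1 W=1 U=1 S=0
  [1] read 0x2A idx=24: raw=0x2D007 flags P=1 W=1 U=1 S=0
  [2] read 0x2D idx=23: raw=0x39000 flags P=0 W=0 U=0 S=0
  ✗ PAGE_NOT_PRESENT  [3 reads]
#2 VA=0xB80000009C7 (r,user):
  [0] read 0x24 idx=23: raw=0x2F087 flags P=1 W=1 U=1 S=1
  ✓ 0x2F9C7 (huge @L0)  — 1 lookups
#3 VA=0xB80000009C7 (r,kernel):
  TLB hit vpn=0xB8000000 → PA=0x2F9C7

Access #0 fault: NONE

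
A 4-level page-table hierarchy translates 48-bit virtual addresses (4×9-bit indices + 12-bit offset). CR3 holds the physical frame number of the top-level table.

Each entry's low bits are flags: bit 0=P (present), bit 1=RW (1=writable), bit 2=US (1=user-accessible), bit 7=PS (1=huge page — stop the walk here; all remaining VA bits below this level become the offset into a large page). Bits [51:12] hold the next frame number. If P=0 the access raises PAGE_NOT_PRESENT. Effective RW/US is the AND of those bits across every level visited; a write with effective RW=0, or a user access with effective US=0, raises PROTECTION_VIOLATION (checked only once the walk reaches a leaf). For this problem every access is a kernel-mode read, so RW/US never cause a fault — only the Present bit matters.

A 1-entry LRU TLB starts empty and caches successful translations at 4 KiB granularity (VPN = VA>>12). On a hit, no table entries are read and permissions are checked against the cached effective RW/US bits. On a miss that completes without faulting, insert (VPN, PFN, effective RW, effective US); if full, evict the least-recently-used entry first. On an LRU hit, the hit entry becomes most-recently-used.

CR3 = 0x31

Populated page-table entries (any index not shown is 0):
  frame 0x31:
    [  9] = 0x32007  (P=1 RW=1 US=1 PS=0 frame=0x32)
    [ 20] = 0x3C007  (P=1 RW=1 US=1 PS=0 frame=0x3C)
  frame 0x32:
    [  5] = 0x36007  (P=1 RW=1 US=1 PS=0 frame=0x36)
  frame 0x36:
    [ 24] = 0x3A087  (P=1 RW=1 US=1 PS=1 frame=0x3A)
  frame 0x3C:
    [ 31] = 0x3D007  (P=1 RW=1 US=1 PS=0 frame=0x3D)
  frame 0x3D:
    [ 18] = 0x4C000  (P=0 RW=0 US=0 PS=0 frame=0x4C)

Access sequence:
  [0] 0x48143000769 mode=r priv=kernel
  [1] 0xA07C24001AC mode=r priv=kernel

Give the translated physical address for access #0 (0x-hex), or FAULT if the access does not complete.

Walk each access:
#0 VA=0x48143000769 (r,kernel):
  lvl0: tbl 0x31, slot 9 ⇒ 0x32007 (P1/RW1/US1/PS0)
  lvl1: tbl 0x32, slot 5 ⇒ 0x36007 (P1/RW1/US1/PS0)
  lvl2: tbl 0x36, slot 24 ⇒ 0x3A087 (P1/RW1/US1/PS1)
  ⇒ phys 0x3A769 (huge @L2)  [3 reads]
#1 VA=0xA07C24001AC (r,kernel):
  lvl0: tbl 0x31, slot 20 ⇒ 0x3C007 (P1/RW1/US1/PS0)
  lvl1: tbl 0x3C, slot 31 ⇒ 0x3D007 (P1/RW1/US1/PS0)
  lvl2: tbl 0x3D, slot 18 ⇒ 0x4C000 (P0/RW0/US0/PS0)
  → PAGE_NOT_PRESENT  (3 entries read)

Access #0 PA: 0x3A769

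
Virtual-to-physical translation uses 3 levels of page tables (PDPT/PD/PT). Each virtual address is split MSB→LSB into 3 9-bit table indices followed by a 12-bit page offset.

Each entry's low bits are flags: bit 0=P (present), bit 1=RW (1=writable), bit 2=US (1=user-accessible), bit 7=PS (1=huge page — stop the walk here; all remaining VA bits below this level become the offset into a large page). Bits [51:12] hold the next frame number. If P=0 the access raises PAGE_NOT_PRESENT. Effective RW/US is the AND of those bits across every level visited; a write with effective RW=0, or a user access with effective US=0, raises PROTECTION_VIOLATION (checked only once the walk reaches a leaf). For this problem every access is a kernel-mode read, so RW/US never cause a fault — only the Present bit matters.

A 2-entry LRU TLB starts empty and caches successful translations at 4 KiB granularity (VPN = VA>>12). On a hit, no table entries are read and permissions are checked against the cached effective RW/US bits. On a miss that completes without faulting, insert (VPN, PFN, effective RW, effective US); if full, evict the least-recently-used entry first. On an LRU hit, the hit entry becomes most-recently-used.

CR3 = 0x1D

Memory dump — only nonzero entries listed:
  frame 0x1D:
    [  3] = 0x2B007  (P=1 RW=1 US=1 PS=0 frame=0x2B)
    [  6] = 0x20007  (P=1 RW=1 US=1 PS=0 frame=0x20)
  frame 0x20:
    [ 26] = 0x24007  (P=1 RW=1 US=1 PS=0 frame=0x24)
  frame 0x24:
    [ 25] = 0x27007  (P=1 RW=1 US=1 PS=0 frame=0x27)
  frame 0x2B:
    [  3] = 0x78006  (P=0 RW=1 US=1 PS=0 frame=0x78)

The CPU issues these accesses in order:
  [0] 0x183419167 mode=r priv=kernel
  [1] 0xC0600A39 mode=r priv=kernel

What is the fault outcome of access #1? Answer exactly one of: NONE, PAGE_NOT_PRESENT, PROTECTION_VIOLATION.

Walk each access:
#0 VA=0x183419167 (r,kernel):
  L0: frame=0x1D idx=6 entry=0x20007 [P=1 RW=1 US=1 PS=0]
  L1: frame=0x20 idx=26 entry=0x24007 [P=1 RW=1 US=1 PS=0]
  L2: frame=0x24 idx=25 entry=0x27007 [P=1 RW=1 US=1 PS=0]
  → PA=0x27167  (3 entries read)
#1 VA=0xC0600A39 (r,kernel):
  L0: frame=0x1D idx=3 entry=0x2B007 [P=1 RW=1 US=1 PS=0]
  L1: frame=0x2B idx=3 entry=0x78006 [P=0 RW=1 US=1 PS=0]
  ⇒ fault: PAGE_NOT_PRESENT  — 2 lookups

Access #1 fault: PAGE_NOT_PRESENT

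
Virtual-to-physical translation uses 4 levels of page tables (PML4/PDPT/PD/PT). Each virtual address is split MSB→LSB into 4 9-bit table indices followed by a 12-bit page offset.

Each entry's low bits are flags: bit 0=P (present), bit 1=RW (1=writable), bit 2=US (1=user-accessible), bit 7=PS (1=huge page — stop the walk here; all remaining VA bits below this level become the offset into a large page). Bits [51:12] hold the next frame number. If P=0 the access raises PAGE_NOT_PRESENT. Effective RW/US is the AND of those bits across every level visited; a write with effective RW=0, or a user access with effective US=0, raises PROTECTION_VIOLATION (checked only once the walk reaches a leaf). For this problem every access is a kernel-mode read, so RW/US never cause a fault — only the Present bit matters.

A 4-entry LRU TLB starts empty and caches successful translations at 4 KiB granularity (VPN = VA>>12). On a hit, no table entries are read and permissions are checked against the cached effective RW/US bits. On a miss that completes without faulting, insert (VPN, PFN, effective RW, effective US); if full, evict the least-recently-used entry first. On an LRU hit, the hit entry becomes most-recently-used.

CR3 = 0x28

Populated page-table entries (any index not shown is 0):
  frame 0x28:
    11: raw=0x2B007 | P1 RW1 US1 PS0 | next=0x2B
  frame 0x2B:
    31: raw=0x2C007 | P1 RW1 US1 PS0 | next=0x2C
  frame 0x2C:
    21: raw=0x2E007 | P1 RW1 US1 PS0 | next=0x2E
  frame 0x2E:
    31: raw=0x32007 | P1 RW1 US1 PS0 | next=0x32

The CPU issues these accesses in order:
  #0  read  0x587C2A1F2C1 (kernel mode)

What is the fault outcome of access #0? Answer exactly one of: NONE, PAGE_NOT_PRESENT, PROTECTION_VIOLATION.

Walk each access:
#0 VA=0x587C2A1F2C1 (r,kernel):
  L0: frame=0x28 idx=11 entry=0x2B007 [P=1 RW=1 US=1 PS=0]
  L1: frame=0x2B idx=31 entry=0x2C007 [P=1 RW=1 US=1 PS=0]
  L2: frame=0x2C idx=21 entry=0x2E007 [P=1 RW=1 US=1 PS=0]
  L3: frame=0x2E idx=31 entry=0x32007 [P=1 RW=1 US=1 PS=0]
  ⇒ phys 0x322C1  [4 reads]

Access #0 fault: NONE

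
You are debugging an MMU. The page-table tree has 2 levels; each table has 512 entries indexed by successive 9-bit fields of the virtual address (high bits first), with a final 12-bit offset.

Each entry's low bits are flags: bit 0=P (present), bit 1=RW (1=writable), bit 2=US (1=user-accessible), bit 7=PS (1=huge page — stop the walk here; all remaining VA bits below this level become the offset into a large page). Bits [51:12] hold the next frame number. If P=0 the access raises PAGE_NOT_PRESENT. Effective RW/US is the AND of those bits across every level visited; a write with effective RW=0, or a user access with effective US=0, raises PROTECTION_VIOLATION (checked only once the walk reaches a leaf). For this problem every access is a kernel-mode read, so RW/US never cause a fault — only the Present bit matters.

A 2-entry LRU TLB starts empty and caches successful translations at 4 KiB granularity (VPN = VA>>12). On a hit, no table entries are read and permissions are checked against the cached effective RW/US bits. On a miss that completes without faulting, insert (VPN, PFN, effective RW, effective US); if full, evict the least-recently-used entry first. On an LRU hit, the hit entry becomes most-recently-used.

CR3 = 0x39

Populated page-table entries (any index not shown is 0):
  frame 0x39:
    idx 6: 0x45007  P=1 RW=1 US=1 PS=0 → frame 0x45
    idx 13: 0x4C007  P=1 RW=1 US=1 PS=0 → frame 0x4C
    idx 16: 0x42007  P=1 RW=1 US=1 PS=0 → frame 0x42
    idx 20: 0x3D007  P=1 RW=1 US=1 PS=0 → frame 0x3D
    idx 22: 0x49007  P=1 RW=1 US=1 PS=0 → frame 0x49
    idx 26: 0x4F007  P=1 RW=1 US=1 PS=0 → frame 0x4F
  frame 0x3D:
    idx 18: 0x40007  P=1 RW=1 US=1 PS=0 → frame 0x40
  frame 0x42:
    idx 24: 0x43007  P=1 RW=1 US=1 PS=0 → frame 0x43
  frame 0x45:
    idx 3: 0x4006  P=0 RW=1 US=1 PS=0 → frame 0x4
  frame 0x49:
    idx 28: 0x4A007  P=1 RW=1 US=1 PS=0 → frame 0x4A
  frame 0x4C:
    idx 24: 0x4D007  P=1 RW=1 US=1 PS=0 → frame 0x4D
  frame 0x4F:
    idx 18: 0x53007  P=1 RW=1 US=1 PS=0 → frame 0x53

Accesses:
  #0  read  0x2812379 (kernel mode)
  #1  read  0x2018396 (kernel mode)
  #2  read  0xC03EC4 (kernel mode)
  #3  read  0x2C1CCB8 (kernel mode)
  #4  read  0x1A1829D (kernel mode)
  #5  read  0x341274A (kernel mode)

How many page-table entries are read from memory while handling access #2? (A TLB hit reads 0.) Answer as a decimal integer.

Trace:
#0 VA=0x2812379 (r,kernel):
  lvl0: tbl 0x39, slot 20 ⇒ 0x3D007 (P1/RW1/US1/PS0)
  lvl1: tbl 0x3D, slot 18 ⇒ 0x40007 (P1/RW1/US1/PS0)
  ⇒ phys 0x40379  [2 reads]
#1 VA=0x2018396 (r,kernel):
  lvl0: tbl 0x39, slot 16 ⇒ 0x42007 (P1/RW1/US1/PS0)
  lvl1: tbl 0x42, slot 24 ⇒ 0x43007 (P1/RW1/US1/PS0)
  ⇒ phys 0x43396  [2 reads]
#2 VA=0xC03EC4 (r,kernel):
  lvl0: tbl 0x39, slot 6 ⇒ 0x45007 (P1/RW1/US1/PS0)
  lvl1: tbl 0x45, slot 3 ⇒ 0x4006 (P0/RW1/US1/PS0)
  ✗ PAGE_NOT_PRESENT  [2 reads]
#3 VA=0x2C1CCB8 (r,kernel):
  lvl0: tbl 0x39, slot 22 ⇒ 0x49007 (P1/RW1/US1/PS0)
  lvl1: tbl 0x49, slot 28 ⇒ 0x4A007 (P1/RW1/US1/PS0)
  ⇒ phys 0x4ACB8  [2 reads]
#4 VA=0x1A1829D (r,kernel):
  lvl0: tbl 0x39, slot 13 ⇒ 0x4C007 (P1/RW1/US1/PS0)
  lvl1: tbl 0x4C, slot 24 ⇒ 0x4D007 (P1/RW1/US1/PS0)
  ⇒ phys 0x4D29D  [2 reads]
#5 VA=0x341274A (r,kernel):
  lvl0: tbl 0x39, slot 26 ⇒ 0x4F007 (P1/RW1/US1/PS0)
  lvl1: tbl 0x4F, slot 18 ⇒ 0x53007 (P1/RW1/US1/PS0)
  ⇒ phys 0x5374A  [2 reads]

Entries read for #2: 2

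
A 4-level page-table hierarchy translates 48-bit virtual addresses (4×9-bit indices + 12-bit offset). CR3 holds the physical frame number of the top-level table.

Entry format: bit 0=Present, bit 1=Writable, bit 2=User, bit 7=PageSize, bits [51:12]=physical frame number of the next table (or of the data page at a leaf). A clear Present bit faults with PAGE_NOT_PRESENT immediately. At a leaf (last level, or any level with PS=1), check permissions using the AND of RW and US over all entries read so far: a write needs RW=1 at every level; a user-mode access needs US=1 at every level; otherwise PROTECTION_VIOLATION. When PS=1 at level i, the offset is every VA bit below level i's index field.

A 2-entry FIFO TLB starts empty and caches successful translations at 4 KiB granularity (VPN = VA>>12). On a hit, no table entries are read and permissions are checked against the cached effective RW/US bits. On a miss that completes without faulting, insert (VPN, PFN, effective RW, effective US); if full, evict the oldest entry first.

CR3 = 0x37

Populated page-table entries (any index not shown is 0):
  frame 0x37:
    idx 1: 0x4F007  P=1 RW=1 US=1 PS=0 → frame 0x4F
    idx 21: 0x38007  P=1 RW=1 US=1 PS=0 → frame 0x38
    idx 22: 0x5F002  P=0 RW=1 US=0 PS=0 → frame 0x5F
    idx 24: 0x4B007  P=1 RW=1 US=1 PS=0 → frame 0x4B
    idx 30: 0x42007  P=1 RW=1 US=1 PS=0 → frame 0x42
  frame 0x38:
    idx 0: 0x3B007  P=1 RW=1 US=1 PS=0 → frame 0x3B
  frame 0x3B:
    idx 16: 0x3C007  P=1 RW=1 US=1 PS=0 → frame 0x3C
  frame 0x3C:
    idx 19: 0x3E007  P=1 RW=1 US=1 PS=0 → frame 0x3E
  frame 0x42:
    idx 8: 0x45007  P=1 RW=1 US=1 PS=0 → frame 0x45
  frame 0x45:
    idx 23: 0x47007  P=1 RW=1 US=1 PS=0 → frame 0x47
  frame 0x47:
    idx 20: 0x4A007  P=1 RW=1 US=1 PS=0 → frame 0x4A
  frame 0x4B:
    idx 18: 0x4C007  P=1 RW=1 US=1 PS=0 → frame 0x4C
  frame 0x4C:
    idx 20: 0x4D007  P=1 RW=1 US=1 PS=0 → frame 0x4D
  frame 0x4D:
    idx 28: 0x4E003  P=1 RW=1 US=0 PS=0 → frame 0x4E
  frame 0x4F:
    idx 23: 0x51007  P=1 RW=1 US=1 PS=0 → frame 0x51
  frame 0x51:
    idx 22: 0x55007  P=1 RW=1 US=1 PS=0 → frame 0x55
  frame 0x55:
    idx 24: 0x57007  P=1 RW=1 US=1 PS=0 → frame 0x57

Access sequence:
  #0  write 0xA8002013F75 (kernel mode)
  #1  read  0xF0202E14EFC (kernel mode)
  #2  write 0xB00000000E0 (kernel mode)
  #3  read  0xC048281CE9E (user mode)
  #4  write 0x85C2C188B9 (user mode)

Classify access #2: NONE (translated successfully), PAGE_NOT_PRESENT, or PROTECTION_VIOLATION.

Trace:
#0 VA=0xA8002013F75 (w,kernel):
  lvl0: tbl 0x37, slot 21 ⇒ 0x38007 (P1/RW1/US1/PS0)
  lvl1: tbl 0x38, slot 0 ⇒ 0x3B007 (P1/RW1/US1/PS0)
  lvl2: tbl 0x3B, slot 16 ⇒ 0x3C007 (P1/RW1/US1/PS0)
  lvl3: tbl 0x3C, slot 19 ⇒ 0x3E007 (P1/RW1/US1/PS0)
  → PA=0x3EF75  (4 entries read)
#1 VA=0xF0202E14EFC (r,kernel):
  lvl0: tbl 0x37, slot 30 ⇒ 0x42007 (P1/RW1/US1/PS0)
  lvl1: tbl 0x42, slot 8 ⇒ 0x45007 (P1/RW1/US1/PS0)
  lvl2: tbl 0x45, slot 23 ⇒ 0x47007 (P1/RW1/US1/PS0)
  lvl3: tbl 0x47, slot 20 ⇒ 0x4A007 (P1/RW1/US1/PS0)
  → PA=0x4AEFC  (4 entries read)
#2 VA=0xB00000000E0 (w,kernel):
  lvl0: tbl 0x37, slot 22 ⇒ 0x5F002 (P0/RW1/US0/PS0)
  → PAGE_NOT_PRESENT  (1 entries read)
#3 VA=0xC048281CE9E (r,user):
  lvl0: tbl 0x37, slot 24 ⇒ 0x4B007 (P1/RW1/US1/PS0)
  lvl1: tbl 0x4B, slot 18 ⇒ 0x4C007 (P1/RW1/US1/PS0)
  lvl2: tbl 0x4C, slot 20 ⇒ 0x4D007 (P1/RW1/US1/PS0)
  lvl3: tbl 0x4D, slot 28 ⇒ 0x4E003 (P1/RW1/US0/PS0)
  → PROTECTION_VIOLATION  (4 entries read)
#4 VA=0x85C2C188B9 (w,user):
  lvl0: tbl 0x37, slot 1 ⇒ 0x4F007 (P1/RW1/US1/PS0)
  lvl1: tbl 0x4F, slot 23 ⇒ 0x51007 (P1/RW1/US1/PS0)
  lvl2: tbl 0x51, slot 22 ⇒ 0x55007 (P1/RW1/US1/PS0)
  lvl3: tbl 0x55, slot 24 ⇒ 0x57007 (P1/RW1/US1/PS0)
  → PA=0x578B9  (4 entries read)

Access #2 fault: PAGE_NOT_PRESENT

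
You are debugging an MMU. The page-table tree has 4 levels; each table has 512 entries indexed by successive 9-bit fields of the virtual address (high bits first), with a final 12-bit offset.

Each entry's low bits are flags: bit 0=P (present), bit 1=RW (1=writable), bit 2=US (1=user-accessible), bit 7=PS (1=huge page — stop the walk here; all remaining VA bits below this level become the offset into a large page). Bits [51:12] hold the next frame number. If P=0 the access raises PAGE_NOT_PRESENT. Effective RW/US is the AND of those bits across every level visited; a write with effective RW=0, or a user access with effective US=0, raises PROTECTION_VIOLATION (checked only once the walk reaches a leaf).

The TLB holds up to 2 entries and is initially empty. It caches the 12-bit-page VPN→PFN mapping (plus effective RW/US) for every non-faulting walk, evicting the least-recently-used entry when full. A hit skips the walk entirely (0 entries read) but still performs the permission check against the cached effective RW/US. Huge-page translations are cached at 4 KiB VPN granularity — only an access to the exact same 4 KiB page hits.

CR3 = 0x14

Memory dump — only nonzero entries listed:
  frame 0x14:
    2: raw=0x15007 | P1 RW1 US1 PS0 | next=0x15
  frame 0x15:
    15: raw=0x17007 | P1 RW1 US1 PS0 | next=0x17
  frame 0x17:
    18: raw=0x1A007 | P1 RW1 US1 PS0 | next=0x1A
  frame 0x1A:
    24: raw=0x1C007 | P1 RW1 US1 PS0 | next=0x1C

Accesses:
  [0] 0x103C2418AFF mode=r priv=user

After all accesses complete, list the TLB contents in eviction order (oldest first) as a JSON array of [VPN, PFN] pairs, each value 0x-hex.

Per-access translation:
#0 VA=0x103C2418AFF (r,user):
  lvl0: tbl 0x14, slot 2 ⇒ 0x15007 (P1/RW1/US1/PS0)
  lvl1: tbl 0x15, slot 15 ⇒ 0x17007 (P1/RW1/US1/PS0)
  lvl2: tbl 0x17, slot 18 ⇒ 0x1A007 (P1/RW1/US1/PS0)
  lvl3: tbl 0x1A, slot 24 ⇒ 0x1C007 (P1/RW1/US1/PS0)
  ⇒ phys 0x1CAFF  [4 reads]

TLB: [["0x103C2418", "0x1C"]]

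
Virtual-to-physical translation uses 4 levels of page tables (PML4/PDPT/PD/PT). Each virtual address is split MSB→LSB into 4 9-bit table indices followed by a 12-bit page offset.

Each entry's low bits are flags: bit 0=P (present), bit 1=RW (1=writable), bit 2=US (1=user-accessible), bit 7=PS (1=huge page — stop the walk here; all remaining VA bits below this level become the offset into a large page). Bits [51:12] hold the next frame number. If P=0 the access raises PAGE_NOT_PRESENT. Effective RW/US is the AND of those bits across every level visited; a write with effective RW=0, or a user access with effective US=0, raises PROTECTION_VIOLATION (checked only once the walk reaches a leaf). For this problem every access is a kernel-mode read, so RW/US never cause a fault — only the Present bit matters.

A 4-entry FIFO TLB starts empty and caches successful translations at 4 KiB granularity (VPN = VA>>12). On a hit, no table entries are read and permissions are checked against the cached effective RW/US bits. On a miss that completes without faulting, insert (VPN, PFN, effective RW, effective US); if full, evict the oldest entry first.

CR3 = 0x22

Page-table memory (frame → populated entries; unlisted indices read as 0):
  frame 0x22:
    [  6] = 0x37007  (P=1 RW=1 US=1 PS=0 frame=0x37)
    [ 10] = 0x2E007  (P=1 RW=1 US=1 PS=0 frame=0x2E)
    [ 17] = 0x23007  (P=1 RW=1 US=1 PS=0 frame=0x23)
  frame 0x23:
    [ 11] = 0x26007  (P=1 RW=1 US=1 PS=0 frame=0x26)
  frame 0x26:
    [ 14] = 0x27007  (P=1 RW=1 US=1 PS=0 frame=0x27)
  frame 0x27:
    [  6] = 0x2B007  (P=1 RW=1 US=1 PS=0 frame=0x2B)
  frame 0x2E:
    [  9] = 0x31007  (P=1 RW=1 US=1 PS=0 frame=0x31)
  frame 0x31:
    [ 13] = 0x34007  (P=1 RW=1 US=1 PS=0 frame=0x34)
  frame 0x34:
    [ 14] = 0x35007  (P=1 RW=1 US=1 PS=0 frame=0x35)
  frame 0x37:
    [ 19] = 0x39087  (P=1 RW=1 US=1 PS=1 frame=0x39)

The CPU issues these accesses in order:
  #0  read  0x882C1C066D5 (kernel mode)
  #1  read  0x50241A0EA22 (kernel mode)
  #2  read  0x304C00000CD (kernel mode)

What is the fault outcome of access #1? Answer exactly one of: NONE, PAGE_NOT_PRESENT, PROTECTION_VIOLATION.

Trace:
#0 VA=0x882C1C066D5 (r,kernel):
  L0 @0x22[17] → 0x23007  P=1,RW=1,US=1,PS=0
  L1 @0x23[11] → 0x26007  P=1,RW=1,US=1,PS=0
  L2 @0x26[14] → 0x27007  P=1,RW=1,US=1,PS=0
  L3 @0x27[6] → 0x2B007  P=1,RW=1,US=1,PS=0
  → PA=0x2B6D5  (4 entries read)
#1 VA=0x50241A0EA22 (r,kernel):
  L0 @0x22[10] → 0x2E007  P=1,RW=1,US=1,PS=0
  L1 @0x2E[9] → 0x31007  P=1,RW=1,US=1,PS=0
  L2 @0x31[13] → 0x34007  P=1,RW=1,US=1,PS=0
  L3 @0x34[14] → 0x35007  P=1,RW=1,US=1,PS=0
  → PA=0x35A22  (4 entries read)
#2 VA=0x304C00000CD (r,kernel):
  L0 @0x22[6] → 0x37007  P=1,RW=1,US=1,PS=0
  L1 @0x37[19] → 0x39087  P=1,RW=1,US=1,PS=1
  → PA=0x390CD (huge @L1)  (2 entries read)

Access #1 fault: NONE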